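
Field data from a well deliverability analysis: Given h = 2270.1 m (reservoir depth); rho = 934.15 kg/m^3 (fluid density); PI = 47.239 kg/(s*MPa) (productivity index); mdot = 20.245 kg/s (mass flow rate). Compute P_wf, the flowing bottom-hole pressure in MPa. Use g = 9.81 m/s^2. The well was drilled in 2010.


Step 1: P_i = rho*g*h/1e6 = 934.15*9.81*2270.1/1e6 = 20.80322 MPa
Step 2: P_wf = P_i - mdot/PI = 20.80322 - 20.245/47.239 = 20.375 MPa
P_wf = 20.375 MPa


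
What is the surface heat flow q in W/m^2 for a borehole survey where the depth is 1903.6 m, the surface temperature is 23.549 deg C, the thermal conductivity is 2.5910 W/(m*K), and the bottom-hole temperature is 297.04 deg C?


Step 1: grad = (T_d - T_surf)/d * 1000 = (297.04 - 23.549)/1903.6 * 1000 = 143.6704 deg C/km
Step 2: q = k * grad / 1000 = 2.591 * 143.6704 / 1000 = 0.37225 W/m^2
q = 0.37225 W/m^2


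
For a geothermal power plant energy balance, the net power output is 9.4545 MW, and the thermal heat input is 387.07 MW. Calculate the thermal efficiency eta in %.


eta = W_net / Q_in * 100
eta = 9.4545 / 387.07 * 100
eta = 2.4426 %


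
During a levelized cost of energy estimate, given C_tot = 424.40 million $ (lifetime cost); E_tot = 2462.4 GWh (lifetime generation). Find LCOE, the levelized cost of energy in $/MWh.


LCOE = C_tot / E_tot * 100
LCOE = 424.40 / 2462.4 * 100
LCOE = 17.23522 cents/kWh
Convert: 17.23522 cents/kWh * 10.0 = 172.35 $/MWh
LCOE = 172.35 $/MWh


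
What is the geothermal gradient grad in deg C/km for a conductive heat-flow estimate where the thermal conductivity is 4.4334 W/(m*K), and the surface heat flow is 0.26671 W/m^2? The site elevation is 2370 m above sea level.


grad = q * 1000 / k
grad = 0.26671 * 1000 / 4.4334
grad = 60.159 deg C/km


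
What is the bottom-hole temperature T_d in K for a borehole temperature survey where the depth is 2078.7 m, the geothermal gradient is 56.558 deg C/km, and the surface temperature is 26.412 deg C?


T_d = T_surf + grad * d / 1000
T_d = 26.412 + 56.558 * 2078.7 / 1000
T_d = 143.9791 deg C
Convert to K: 143.9791 + 273.15 = 417.13 K
T_d = 417.13 K


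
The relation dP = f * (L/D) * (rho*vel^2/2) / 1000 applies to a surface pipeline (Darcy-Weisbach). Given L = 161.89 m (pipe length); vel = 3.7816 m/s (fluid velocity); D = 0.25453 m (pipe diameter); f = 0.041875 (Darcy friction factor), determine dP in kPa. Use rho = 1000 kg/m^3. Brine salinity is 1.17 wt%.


dP = f * (L/D) * (rho*vel^2/2) / 1000
dP = 0.041875 * (161.89/0.25453) * (1000*3.7816^2/2) / 1000
dP = 190.44 kPa


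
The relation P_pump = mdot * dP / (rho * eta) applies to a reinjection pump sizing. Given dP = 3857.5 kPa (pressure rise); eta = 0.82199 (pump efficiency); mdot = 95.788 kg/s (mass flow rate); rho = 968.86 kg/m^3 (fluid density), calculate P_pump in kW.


P_pump = mdot * dP / (rho * eta)
P_pump = 95.788 * 3857.5 / (968.86 * 0.82199)
P_pump = 463.97 kW


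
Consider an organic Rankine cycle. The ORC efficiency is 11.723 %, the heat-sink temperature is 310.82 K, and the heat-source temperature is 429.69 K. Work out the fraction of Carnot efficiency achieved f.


f = (eta_orc/100) / (1 - Tc/Th)
f = (11.723/100) / (1 - 310.82/429.69)
f = 0.42376


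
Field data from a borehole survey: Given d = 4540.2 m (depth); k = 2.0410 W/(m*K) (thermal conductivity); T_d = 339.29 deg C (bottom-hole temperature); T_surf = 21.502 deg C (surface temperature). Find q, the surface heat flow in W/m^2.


Step 1: grad = (T_d - T_surf)/d * 1000 = (339.29 - 21.502)/4540.2 * 1000 = 69.99427 deg C/km
Step 2: q = k * grad / 1000 = 2.041 * 69.99427 / 1000 = 0.14286 W/m^2
q = 0.14286 W/m^2


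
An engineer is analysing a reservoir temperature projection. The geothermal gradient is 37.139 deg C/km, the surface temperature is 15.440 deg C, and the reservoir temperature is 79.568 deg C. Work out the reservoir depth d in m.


d = (T_res - T_surf) / grad * 1000
d = (79.568 - 15.440) / 37.139 * 1000
d = 1726.7 m


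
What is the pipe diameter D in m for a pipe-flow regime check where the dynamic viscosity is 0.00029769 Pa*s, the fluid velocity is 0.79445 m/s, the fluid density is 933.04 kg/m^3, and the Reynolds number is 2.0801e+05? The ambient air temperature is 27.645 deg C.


D = Re * mu / (rho * vel)
D = 2.0801e+05 * 0.00029769 / (933.04 * 0.79445)
D = 0.083538 m


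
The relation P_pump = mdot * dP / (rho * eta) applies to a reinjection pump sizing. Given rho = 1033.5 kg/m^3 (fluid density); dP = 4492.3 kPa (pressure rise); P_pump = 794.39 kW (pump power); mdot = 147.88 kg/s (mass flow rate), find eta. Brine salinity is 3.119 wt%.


eta = mdot * dP / (rho * P_pump)
eta = 147.88 * 4492.3 / (1033.5 * 794.39)
eta = 0.80916


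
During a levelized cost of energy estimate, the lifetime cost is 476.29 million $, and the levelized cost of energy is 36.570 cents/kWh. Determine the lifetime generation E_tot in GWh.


E_tot = C_tot / LCOE * 100
E_tot = 476.29 / 36.570 * 100
E_tot = 1302.4 GWh


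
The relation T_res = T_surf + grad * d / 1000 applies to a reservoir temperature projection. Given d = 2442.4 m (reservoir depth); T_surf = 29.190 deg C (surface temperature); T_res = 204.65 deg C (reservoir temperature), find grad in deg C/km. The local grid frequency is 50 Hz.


grad = (T_res - T_surf) / d * 1000
grad = (204.65 - 29.190) / 2442.4 * 1000
grad = 71.839 deg C/km


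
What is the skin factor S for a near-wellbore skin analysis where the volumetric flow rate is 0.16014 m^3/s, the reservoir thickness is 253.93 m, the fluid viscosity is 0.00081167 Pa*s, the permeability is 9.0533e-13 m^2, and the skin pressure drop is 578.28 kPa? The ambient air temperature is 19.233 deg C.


S = dP_s * 1000 * 2*pi*k*hr / (q*mu)
S = 578.28 * 1000 * 2*pi*9.0533e-13*253.93 / (0.16014*0.00081167)
S = 6.4263


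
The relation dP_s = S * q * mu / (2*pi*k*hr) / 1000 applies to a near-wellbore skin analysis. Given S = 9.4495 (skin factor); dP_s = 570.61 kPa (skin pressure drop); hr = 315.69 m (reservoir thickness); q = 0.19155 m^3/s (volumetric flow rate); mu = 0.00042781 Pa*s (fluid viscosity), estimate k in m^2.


k = S*q*mu / (2*pi*dP_s*1000*hr)
k = 9.4495*0.19155*0.00042781 / (2*pi*570.61*1000*315.69)
k = 6.8417e-13 m^2


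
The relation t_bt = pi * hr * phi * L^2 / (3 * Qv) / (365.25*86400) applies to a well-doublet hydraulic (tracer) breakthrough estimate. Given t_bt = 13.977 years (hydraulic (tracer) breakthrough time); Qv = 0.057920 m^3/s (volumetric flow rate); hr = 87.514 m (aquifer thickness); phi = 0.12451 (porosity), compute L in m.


L = sqrt(t_bt*365.25*86400*3*Qv / (pi*hr*phi))
L = sqrt(13.977*365.25*86400*3*0.057920 / (pi*87.514*0.12451))
L = 1496.3 m


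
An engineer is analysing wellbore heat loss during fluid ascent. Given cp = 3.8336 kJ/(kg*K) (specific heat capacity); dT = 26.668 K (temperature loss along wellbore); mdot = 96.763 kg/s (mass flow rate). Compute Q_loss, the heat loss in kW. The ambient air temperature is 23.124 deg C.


Q_loss = mdot * cp * dT
Q_loss = 96.763 * 3.8336 * 26.668
Q_loss = 9892.5 kW


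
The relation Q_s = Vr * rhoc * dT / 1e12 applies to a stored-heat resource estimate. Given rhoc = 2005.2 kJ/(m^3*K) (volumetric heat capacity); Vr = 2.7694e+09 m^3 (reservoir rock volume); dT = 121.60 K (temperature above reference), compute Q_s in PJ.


Q_s = Vr * rhoc * dT / 1e12
Q_s = 2.7694e+09 * 2005.2 * 121.60 / 1e12
Q_s = 675.27 PJ


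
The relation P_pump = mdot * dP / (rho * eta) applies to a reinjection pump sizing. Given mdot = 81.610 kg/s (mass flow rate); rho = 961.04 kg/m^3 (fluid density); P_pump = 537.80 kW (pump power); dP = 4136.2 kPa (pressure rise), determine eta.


eta = mdot * dP / (rho * P_pump)
eta = 81.610 * 4136.2 / (961.04 * 537.80)
eta = 0.65310


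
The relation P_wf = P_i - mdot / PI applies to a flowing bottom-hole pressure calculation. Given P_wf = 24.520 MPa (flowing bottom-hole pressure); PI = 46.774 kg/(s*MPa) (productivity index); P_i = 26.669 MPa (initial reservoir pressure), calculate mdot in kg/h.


mdot = (P_i - P_wf) * PI
mdot = (26.669 - 24.520) * 46.774
mdot = 100.5173 kg/s
Convert: 100.5173 kg/s * 3600.0 = 3.6186e+05 kg/h
mdot = 3.6186e+05 kg/h


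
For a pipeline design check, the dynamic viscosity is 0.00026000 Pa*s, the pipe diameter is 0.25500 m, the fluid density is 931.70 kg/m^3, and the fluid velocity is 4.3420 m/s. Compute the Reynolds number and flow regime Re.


Step 1: Re = rho*vel*D/mu = 931.7*4.342*0.255/0.00026 = 3.9676e+06
Step 2: Re = 3.9676e+06 > 4000, so flow is turbulent.
Re = 3.9676e+06 (turbulent)


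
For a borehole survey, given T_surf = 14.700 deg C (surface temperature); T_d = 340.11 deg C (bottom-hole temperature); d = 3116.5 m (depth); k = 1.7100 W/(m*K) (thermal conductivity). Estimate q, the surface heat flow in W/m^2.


Step 1: grad = (T_d - T_surf)/d * 1000 = (340.11 - 14.7)/3116.5 * 1000 = 104.4152 deg C/km
Step 2: q = k * grad / 1000 = 1.71 * 104.4152 / 1000 = 0.17855 W/m^2
q = 0.17855 W/m^2


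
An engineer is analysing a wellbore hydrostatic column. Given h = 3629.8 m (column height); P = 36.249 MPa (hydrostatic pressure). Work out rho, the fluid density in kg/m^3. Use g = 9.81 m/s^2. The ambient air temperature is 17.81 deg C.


rho = P * 1e6 / (g * h)
rho = 36.249 * 1e6 / (9.81 * 3629.8)
rho = 1018.0 kg/m^3


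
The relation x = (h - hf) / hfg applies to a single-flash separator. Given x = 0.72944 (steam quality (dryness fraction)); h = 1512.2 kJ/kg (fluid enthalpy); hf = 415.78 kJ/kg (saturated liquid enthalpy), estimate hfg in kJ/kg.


hfg = (h - hf) / x
hfg = (1512.2 - 415.78) / 0.72944
hfg = 1503.1 kJ/kg


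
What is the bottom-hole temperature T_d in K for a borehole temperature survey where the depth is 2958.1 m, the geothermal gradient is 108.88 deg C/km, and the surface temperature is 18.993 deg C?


T_d = T_surf + grad * d / 1000
T_d = 18.993 + 108.88 * 2958.1 / 1000
T_d = 341.0709 deg C
Convert to K: 341.0709 + 273.15 = 614.22 K
T_d = 614.22 K


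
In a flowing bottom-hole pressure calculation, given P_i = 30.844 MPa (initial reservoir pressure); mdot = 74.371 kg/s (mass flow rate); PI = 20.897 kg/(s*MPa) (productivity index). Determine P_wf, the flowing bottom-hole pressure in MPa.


P_wf = P_i - mdot / PI
P_wf = 30.844 - 74.371 / 20.897
P_wf = 27.285 MPa


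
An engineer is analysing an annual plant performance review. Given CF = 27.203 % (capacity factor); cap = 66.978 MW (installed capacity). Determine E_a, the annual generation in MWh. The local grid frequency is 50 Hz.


E_a = CF / 100 * cap * 8760
E_a = 27.203 / 100 * 66.978 * 8760
E_a = 1.5961e+05 MWh


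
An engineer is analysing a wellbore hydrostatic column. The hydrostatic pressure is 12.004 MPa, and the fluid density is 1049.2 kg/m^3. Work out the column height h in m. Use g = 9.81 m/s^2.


h = P * 1e6 / (g * rho)
h = 12.004 * 1e6 / (9.81 * 1049.2)
h = 1166.3 m


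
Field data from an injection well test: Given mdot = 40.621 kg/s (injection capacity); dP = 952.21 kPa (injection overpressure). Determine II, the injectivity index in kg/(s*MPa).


II = mdot * 1000 / dP
II = 40.621 * 1000 / 952.21
II = 42.660 kg/(s*MPa)


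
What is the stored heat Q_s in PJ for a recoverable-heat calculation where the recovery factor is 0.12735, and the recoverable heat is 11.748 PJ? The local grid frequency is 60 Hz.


Q_s = Q_rec / RF
Q_s = 11.748 / 0.12735
Q_s = 92.250 PJ


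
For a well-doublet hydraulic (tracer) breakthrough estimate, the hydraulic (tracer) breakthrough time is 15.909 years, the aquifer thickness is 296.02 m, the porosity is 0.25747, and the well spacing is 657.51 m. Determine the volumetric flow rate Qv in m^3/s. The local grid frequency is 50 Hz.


Qv = pi*hr*phi*L^2 / (3*t_bt*365.25*86400)
Qv = pi*296.02*0.25747*657.51^2 / (3*15.909*365.25*86400)
Qv = 0.068728 m^3/s


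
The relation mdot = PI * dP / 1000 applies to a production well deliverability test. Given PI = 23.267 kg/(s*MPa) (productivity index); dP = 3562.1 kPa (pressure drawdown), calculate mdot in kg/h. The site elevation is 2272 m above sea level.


mdot = PI * dP / 1000
mdot = 23.267 * 3562.1 / 1000
mdot = 82.87938 kg/s
Convert: 82.87938 kg/s * 3600.0 = 2.9837e+05 kg/h
mdot = 2.9837e+05 kg/h


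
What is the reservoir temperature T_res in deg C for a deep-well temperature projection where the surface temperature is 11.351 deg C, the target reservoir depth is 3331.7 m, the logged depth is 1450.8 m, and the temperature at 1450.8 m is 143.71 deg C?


Step 1: grad = (T_d1 - T_surf)/d1 * 1000 = (143.71 - 11.351)/1450.8 * 1000 = 91.23173 deg C/km
Step 2: T_res = T_surf + grad*d2/1000 = 11.351 + 91.23173*3331.7/1000 = 315.31 deg C
T_res = 315.31 deg C


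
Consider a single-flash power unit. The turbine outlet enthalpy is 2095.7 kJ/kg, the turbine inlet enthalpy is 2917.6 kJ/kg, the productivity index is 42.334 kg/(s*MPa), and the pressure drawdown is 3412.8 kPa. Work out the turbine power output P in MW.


Step 1: mdot = PI * dP / 1000 = 42.334 * 3412.8 / 1000 = 144.4775 kg/s
Step 2: P = mdot*(h_in - h_out)/1000 = 144.4775*(2917.6 - 2095.7)/1000 = 118.75 MW
P = 118.75 MW


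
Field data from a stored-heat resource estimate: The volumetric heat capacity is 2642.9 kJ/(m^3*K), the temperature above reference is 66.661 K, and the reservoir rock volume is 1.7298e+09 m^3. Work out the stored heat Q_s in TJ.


Q_s = Vr * rhoc * dT / 1e12
Q_s = 1.7298e+09 * 2642.9 * 66.661 / 1e12
Q_s = 304.7533 PJ
Convert: 304.7533 PJ * 1000.0 = 3.0475e+05 TJ
Q_s = 3.0475e+05 TJ


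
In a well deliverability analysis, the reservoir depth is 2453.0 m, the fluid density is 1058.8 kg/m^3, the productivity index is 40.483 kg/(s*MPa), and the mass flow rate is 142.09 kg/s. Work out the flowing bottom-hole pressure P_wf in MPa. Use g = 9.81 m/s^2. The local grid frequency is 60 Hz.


Step 1: P_i = rho*g*h/1e6 = 1058.8*9.81*2453.0/1e6 = 25.47889 MPa
Step 2: P_wf = P_i - mdot/PI = 25.47889 - 142.09/40.483 = 21.969 MPa
P_wf = 21.969 MPa


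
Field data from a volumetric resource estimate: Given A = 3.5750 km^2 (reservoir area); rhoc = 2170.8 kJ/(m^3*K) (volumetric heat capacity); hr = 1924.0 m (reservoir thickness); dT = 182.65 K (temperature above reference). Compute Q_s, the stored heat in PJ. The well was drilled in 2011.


Step 1: Vr = A*1e6*hr = 3.575*1e6*1924.0 = 6.878300e+09 m^3
Step 2: Q_s = Vr*rhoc*dT/1e12 = 6.878300e+09*2170.8*182.65/1e12 = 2727.2 PJ
Q_s = 2727.2 PJ


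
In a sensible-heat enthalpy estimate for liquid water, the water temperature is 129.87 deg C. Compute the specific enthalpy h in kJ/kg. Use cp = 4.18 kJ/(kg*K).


h = cp * T
h = 4.18 * 129.87
h = 542.86 kJ/kg


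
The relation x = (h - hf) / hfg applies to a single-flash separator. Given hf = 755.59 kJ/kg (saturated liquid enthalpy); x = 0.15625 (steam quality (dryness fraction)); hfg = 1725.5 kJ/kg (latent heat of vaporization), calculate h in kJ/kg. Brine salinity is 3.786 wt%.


h = hf + x * hfg
h = 755.59 + 0.15625 * 1725.5
h = 1025.2 kJ/kg


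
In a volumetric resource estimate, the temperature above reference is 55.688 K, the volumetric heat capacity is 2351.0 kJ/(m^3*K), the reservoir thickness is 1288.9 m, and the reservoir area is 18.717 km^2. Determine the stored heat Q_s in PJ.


Step 1: Vr = A*1e6*hr = 18.717*1e6*1288.9 = 2.412434e+10 m^3
Step 2: Q_s = Vr*rhoc*dT/1e12 = 2.412434e+10*2351.0*55.688/1e12 = 3158.4 PJ
Q_s = 3158.4 PJ


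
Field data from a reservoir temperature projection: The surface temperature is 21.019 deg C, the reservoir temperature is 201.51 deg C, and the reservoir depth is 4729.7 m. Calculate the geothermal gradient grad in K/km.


grad = (T_res - T_surf) / d * 1000
grad = (201.51 - 21.019) / 4729.7 * 1000
grad = 38.16119 deg C/km
Convert: 38.16119 deg C/km * 1.0 = 38.161 K/km
grad = 38.161 K/km


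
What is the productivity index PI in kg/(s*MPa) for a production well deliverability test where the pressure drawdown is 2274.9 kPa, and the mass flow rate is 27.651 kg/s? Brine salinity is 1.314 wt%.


PI = mdot * 1000 / dP
PI = 27.651 * 1000 / 2274.9
PI = 12.155 kg/(s*MPa)


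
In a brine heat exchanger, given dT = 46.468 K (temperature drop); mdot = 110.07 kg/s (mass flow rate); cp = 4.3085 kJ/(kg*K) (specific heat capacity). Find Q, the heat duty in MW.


Q = mdot * cp * dT / 1000
Q = 110.07 * 4.3085 * 46.468 / 1000
Q = 22.037 MW


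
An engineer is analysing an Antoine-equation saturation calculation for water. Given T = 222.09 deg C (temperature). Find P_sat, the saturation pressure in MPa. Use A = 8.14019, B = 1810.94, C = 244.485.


P_sat = 10^(A - B/(C + T)) / 760 * 0.101325
P_sat = 10^(8.14019 - 1810.94/(244.485 + 222.09)) / 760 * 0.101325
P_sat = 2.4196 MPa


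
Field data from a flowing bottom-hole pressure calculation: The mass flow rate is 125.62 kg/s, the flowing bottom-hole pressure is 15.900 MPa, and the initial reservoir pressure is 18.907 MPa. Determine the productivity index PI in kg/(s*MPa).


PI = mdot / (P_i - P_wf)
PI = 125.62 / (18.907 - 15.900)
PI = 41.776 kg/(s*MPa)


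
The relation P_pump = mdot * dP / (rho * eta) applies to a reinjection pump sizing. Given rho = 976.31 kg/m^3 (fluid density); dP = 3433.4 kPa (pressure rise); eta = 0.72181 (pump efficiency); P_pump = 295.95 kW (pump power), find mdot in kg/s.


mdot = P_pump * rho * eta / dP
mdot = 295.95 * 976.31 * 0.72181 / 3433.4
mdot = 60.744 kg/s


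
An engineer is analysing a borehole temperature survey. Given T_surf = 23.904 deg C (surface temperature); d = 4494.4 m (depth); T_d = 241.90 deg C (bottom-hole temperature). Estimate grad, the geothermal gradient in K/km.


grad = (T_d - T_surf) / d * 1000
grad = (241.90 - 23.904) / 4494.4 * 1000
grad = 48.50392 deg C/km
Convert: 48.50392 deg C/km * 1.0 = 48.504 K/km
grad = 48.504 K/km


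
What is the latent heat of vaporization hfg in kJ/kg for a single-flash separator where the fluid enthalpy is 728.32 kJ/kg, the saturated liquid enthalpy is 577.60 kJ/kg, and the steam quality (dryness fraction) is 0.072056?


hfg = (h - hf) / x
hfg = (728.32 - 577.60) / 0.072056
hfg = 2091.7 kJ/kg


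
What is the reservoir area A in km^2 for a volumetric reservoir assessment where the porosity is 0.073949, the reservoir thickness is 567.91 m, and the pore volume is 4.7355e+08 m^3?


A = Vp / (1e6 * hr * phi)
A = 4.7355e+08 / (1e6 * 567.91 * 0.073949)
A = 11.276 km^2


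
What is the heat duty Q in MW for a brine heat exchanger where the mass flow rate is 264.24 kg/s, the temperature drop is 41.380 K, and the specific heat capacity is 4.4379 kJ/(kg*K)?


Q = mdot * cp * dT / 1000
Q = 264.24 * 4.4379 * 41.380 / 1000
Q = 48.525 MW


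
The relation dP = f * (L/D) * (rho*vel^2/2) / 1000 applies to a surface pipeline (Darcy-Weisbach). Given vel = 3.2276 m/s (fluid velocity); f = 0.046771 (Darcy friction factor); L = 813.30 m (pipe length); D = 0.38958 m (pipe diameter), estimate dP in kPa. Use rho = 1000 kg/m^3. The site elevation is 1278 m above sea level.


dP = f * (L/D) * (rho*vel^2/2) / 1000
dP = 0.046771 * (813.30/0.38958) * (1000*3.2276^2/2) / 1000
dP = 508.58 kPa


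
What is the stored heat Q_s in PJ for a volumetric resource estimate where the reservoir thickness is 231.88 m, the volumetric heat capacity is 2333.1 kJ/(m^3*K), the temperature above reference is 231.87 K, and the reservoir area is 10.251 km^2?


Step 1: Vr = A*1e6*hr = 10.251*1e6*231.88 = 2.377002e+09 m^3
Step 2: Q_s = Vr*rhoc*dT/1e12 = 2.377002e+09*2333.1*231.87/1e12 = 1285.9 PJ
Q_s = 1285.9 PJ


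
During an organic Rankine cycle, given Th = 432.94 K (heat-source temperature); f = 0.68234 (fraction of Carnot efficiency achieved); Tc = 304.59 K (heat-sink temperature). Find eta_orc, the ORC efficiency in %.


eta_orc = (1 - Tc/Th) * f * 100
eta_orc = (1 - 304.59/432.94) * 0.68234 * 100
eta_orc = 20.229 %


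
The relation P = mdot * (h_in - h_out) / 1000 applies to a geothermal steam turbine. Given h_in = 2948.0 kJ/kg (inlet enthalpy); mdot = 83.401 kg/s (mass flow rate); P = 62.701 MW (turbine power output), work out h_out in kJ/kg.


h_out = h_in - P * 1000 / mdot
h_out = 2948.0 - 62.701 * 1000 / 83.401
h_out = 2196.2 kJ/kg


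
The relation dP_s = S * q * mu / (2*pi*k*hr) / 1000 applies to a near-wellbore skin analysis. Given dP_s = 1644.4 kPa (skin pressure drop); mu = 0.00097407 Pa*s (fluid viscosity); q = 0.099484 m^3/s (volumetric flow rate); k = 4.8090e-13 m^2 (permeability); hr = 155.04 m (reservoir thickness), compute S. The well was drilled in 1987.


S = dP_s * 1000 * 2*pi*k*hr / (q*mu)
S = 1644.4 * 1000 * 2*pi*4.8090e-13*155.04 / (0.099484*0.00097407)
S = 7.9495


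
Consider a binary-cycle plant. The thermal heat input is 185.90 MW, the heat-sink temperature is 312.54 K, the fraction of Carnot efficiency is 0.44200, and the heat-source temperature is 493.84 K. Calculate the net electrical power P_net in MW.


Step 1: eta = (1 - Tc/Th)*f = (1 - 312.54/493.84)*0.442 = 0.1622683
Step 2: P_net = eta * Q_in = 0.1622683 * 185.9 = 30.166 MW
P_net = 30.166 MW


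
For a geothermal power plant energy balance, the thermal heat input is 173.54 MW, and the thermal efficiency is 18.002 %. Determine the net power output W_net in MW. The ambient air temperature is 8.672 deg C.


W_net = eta / 100 * Q_in
W_net = 18.002 / 100 * 173.54
W_net = 31.241 MW


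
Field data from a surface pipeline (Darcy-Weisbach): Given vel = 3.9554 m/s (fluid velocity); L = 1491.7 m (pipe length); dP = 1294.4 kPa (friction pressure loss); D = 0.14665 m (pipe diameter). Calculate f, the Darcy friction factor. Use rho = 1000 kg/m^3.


f = dP*1000 / ((L/D)*(rho*vel^2/2))
f = 1294.4*1000 / ((1491.7/0.14665)*(1000*3.9554^2/2))
f = 0.016267


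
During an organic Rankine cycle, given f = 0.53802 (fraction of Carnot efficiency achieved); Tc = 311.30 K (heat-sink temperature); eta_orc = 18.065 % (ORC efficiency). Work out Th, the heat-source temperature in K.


Th = Tc / (1 - (eta_orc/100)/f)
Th = 311.30 / (1 - (18.065/100)/0.53802)
Th = 468.66 K


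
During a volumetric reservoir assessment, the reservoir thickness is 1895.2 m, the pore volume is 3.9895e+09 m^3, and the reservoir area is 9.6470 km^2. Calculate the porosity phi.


phi = Vp / (A * 1e6 * hr)
phi = 3.9895e+09 / (9.6470 * 1e6 * 1895.2)
phi = 0.21821


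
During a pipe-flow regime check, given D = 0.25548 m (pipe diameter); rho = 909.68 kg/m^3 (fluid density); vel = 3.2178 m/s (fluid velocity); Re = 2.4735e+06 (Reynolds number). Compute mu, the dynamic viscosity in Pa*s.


mu = rho * vel * D / Re
mu = 909.68 * 3.2178 * 0.25548 / 2.4735e+06
mu = 0.00030234 Pa*s


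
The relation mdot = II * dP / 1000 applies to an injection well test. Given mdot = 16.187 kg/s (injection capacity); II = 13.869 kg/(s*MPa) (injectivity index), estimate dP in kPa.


dP = mdot * 1000 / II
dP = 16.187 * 1000 / 13.869
dP = 1167.1 kPa


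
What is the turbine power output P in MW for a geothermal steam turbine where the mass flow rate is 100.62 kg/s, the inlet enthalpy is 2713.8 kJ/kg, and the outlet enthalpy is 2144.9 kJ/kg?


P = mdot * (h_in - h_out) / 1000
P = 100.62 * (2713.8 - 2144.9) / 1000
P = 57.243 MW


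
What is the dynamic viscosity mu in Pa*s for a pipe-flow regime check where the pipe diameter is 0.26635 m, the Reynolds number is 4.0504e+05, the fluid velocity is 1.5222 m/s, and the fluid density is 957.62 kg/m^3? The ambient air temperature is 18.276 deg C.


mu = rho * vel * D / Re
mu = 957.62 * 1.5222 * 0.26635 / 4.0504e+05
mu = 0.00095856 Pa*s


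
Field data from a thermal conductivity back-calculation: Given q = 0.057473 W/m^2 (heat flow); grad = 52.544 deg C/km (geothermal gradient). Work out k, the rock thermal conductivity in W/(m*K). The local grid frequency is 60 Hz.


k = q / (grad / 1000)
k = 0.057473 / (52.544 / 1000)
k = 1.0938 W/(m*K)


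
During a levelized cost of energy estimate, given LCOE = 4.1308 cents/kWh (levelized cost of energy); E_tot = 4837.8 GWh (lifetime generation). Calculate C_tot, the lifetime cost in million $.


C_tot = LCOE / 100 * E_tot
C_tot = 4.1308 / 100 * 4837.8
C_tot = 199.84 million $


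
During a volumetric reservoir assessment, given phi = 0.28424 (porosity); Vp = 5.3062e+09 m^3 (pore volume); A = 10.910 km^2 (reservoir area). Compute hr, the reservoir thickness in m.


hr = Vp / (A * 1e6 * phi)
hr = 5.3062e+09 / (10.910 * 1e6 * 0.28424)
hr = 1711.1 m


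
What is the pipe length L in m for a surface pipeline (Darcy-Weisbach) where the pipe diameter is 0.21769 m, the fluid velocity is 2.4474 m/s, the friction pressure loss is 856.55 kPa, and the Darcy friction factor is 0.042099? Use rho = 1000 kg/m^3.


L = dP*1000*D / (f*rho*vel^2/2)
L = 856.55*1000*0.21769 / (0.042099*1000*2.4474^2/2)
L = 1478.9 m


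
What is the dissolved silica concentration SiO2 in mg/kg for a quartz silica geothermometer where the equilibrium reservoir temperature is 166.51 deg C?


SiO2 = 10^(5.19 - 1309/(T_eq + 273.15))
SiO2 = 10^(5.19 - 1309/(166.51 + 273.15))
SiO2 = 163.19 mg/kg


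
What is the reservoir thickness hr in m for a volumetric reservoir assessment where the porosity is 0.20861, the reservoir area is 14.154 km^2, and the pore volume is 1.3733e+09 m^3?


hr = Vp / (A * 1e6 * phi)
hr = 1.3733e+09 / (14.154 * 1e6 * 0.20861)
hr = 465.11 m


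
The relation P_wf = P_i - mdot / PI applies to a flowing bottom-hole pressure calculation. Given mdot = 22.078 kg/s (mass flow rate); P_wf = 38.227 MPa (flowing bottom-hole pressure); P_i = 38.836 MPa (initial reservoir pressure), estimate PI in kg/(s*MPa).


PI = mdot / (P_i - P_wf)
PI = 22.078 / (38.836 - 38.227)
PI = 36.253 kg/(s*MPa)


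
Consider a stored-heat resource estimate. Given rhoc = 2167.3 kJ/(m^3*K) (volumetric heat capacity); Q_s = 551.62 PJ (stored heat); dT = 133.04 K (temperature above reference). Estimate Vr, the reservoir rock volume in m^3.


Vr = Q_s * 1e12 / (rhoc * dT)
Vr = 551.62 * 1e12 / (2167.3 * 133.04)
Vr = 1.9131e+09 m^3


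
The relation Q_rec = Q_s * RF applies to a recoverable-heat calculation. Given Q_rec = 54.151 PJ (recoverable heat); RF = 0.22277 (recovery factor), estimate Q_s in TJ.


Q_s = Q_rec / RF
Q_s = 54.151 / 0.22277
Q_s = 243.0803 PJ
Convert: 243.0803 PJ * 1000.0 = 2.4308e+05 TJ
Q_s = 2.4308e+05 TJ


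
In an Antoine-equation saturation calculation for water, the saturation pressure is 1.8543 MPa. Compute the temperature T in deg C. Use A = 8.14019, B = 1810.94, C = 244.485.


T = B / (A - log10(P_sat * 760 / 0.101325)) - C
T = 1810.94 / (8.14019 - log10(1.8543 * 760 / 0.101325)) - 244.485
T = 208.60 deg C


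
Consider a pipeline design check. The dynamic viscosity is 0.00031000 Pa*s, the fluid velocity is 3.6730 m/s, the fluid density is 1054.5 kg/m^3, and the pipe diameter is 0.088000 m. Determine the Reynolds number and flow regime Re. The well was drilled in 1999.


Step 1: Re = rho*vel*D/mu = 1054.5*3.673*0.088/0.00031 = 1.0995e+06
Step 2: Re = 1.0995e+06 > 4000, so flow is turbulent.
Re = 1.0995e+06 (turbulent)


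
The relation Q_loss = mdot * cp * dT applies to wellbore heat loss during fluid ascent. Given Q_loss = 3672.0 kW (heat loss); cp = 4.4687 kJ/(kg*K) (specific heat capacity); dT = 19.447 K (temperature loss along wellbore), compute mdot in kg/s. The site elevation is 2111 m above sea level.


mdot = Q_loss / (cp * dT)
mdot = 3672.0 / (4.4687 * 19.447)
mdot = 42.254 kg/s


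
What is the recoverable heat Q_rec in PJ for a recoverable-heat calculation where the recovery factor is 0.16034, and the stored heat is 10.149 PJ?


Q_rec = Q_s * RF
Q_rec = 10.149 * 0.16034
Q_rec = 1.6273 PJ


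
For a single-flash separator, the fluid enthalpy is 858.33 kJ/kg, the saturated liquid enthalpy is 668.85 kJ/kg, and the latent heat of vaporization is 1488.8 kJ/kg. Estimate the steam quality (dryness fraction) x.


x = (h - hf) / hfg
x = (858.33 - 668.85) / 1488.8
x = 0.12727


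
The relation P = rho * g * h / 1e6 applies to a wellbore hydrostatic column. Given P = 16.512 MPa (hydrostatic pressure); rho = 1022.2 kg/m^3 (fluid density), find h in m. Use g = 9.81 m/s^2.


h = P * 1e6 / (g * rho)
h = 16.512 * 1e6 / (9.81 * 1022.2)
h = 1646.6 m


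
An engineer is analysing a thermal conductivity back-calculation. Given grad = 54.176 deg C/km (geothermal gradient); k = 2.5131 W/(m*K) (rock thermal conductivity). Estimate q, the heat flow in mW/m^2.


q = k * grad / 1000
q = 2.5131 * 54.176 / 1000
q = 0.1361497 W/m^2
Convert: 0.1361497 W/m^2 * 1000.0 = 136.15 mW/m^2
q = 136.15 mW/m^2


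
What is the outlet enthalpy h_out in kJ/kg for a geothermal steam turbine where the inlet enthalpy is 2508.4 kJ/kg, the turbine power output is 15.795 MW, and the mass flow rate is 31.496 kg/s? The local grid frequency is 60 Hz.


h_out = h_in - P * 1000 / mdot
h_out = 2508.4 - 15.795 * 1000 / 31.496
h_out = 2006.9 kJ/kg


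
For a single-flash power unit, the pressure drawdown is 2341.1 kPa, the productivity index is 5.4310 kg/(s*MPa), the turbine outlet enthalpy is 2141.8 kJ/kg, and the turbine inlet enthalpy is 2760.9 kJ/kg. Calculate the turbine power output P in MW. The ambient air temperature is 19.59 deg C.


Step 1: mdot = PI * dP / 1000 = 5.431 * 2341.1 / 1000 = 12.71451 kg/s
Step 2: P = mdot*(h_in - h_out)/1000 = 12.71451*(2760.9 - 2141.8)/1000 = 7.8716 MW
P = 7.8716 MW


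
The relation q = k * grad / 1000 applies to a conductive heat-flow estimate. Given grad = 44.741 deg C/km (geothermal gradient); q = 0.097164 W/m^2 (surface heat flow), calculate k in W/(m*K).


k = q * 1000 / grad
k = 0.097164 * 1000 / 44.741
k = 2.1717 W/(m*K)


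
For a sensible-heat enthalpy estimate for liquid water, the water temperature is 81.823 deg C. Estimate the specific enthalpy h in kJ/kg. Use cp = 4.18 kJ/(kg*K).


h = cp * T
h = 4.18 * 81.823
h = 342.02 kJ/kg


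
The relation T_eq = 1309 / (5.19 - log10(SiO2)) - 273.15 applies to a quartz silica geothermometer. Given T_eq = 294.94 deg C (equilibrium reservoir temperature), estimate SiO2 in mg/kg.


SiO2 = 10^(5.19 - 1309/(T_eq + 273.15))
SiO2 = 10^(5.19 - 1309/(294.94 + 273.15))
SiO2 = 768.75 mg/kg


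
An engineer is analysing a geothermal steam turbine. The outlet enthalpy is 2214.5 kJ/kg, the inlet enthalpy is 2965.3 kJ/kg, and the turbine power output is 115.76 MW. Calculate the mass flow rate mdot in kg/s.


mdot = P * 1000 / (h_in - h_out)
mdot = 115.76 * 1000 / (2965.3 - 2214.5)
mdot = 154.18 kg/s


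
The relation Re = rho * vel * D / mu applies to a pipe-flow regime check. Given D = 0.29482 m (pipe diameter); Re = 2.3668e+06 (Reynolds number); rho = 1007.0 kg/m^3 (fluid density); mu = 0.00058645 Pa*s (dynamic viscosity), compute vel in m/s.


vel = Re * mu / (rho * D)
vel = 2.3668e+06 * 0.00058645 / (1007.0 * 0.29482)
vel = 4.6753 m/s


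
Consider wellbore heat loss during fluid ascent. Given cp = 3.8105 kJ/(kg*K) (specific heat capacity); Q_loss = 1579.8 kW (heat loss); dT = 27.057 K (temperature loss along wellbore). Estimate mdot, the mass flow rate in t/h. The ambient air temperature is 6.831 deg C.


mdot = Q_loss / (cp * dT)
mdot = 1579.8 / (3.8105 * 27.057)
mdot = 15.32288 kg/s
Convert: 15.32288 kg/s * 3.6 = 55.162 t/h
mdot = 55.162 t/h


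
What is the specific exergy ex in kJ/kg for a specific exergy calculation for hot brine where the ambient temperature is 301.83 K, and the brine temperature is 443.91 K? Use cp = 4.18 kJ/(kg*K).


ex = cp * ((T_b - T_0) - T_0 * ln(T_b/T_0))
ex = 4.18 * ((443.91 - 301.83) - 301.83 * ln(443.91/301.83))
ex = 107.20 kJ/kg


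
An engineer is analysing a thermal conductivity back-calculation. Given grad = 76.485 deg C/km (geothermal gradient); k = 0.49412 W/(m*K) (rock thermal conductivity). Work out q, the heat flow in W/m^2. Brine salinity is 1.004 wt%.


q = k * grad / 1000
q = 0.49412 * 76.485 / 1000
q = 0.037793 W/m^2


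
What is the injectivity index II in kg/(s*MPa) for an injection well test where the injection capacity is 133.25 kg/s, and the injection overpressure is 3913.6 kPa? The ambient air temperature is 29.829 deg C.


II = mdot * 1000 / dP
II = 133.25 * 1000 / 3913.6
II = 34.048 kg/(s*MPa)


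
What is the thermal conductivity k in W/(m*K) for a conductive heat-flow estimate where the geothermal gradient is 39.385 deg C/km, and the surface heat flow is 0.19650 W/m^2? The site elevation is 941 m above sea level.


k = q * 1000 / grad
k = 0.19650 * 1000 / 39.385
k = 4.9892 W/(m*K)


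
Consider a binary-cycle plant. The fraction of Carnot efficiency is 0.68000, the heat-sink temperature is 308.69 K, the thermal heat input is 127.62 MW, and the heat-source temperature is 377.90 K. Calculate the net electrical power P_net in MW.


Step 1: eta = (1 - Tc/Th)*f = (1 - 308.69/377.9)*0.68 = 0.1245377
Step 2: P_net = eta * Q_in = 0.1245377 * 127.62 = 15.894 MW
P_net = 15.894 MW


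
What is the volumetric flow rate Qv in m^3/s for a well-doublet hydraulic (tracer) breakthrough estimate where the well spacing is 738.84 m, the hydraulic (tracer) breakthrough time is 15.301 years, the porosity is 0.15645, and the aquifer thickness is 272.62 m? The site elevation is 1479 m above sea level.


Qv = pi*hr*phi*L^2 / (3*t_bt*365.25*86400)
Qv = pi*272.62*0.15645*738.84^2 / (3*15.301*365.25*86400)
Qv = 0.050494 m^3/s


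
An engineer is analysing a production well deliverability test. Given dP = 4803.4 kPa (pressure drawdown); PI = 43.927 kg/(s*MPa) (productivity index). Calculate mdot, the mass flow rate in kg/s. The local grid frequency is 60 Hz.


mdot = PI * dP / 1000
mdot = 43.927 * 4803.4 / 1000
mdot = 211.00 kg/s


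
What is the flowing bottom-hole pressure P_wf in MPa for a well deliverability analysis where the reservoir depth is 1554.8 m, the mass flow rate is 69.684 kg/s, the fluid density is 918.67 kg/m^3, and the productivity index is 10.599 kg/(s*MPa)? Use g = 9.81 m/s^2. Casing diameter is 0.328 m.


Step 1: P_i = rho*g*h/1e6 = 918.67*9.81*1554.8/1e6 = 14.01210 MPa
Step 2: P_wf = P_i - mdot/PI = 14.01210 - 69.684/10.599 = 7.4375 MPa
P_wf = 7.4375 MPa


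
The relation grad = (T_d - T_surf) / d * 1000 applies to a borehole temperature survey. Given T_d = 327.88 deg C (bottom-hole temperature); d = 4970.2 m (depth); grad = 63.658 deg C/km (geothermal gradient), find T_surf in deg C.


T_surf = T_d - grad * d / 1000
T_surf = 327.88 - 63.658 * 4970.2 / 1000
T_surf = 11.487 deg C


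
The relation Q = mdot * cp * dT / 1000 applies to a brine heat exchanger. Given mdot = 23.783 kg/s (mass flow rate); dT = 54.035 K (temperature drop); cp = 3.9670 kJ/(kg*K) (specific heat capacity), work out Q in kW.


Q = mdot * cp * dT / 1000
Q = 23.783 * 3.9670 * 54.035 / 1000
Q = 5.098049 MW
Convert: 5.098049 MW * 1000.0 = 5098.0 kW
Q = 5098.0 kW


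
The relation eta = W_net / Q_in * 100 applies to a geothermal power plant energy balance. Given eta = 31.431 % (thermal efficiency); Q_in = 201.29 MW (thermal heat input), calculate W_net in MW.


W_net = eta / 100 * Q_in
W_net = 31.431 / 100 * 201.29
W_net = 63.267 MW


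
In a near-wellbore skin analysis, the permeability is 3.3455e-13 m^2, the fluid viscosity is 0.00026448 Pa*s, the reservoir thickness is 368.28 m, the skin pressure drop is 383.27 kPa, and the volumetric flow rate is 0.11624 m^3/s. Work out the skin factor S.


S = dP_s * 1000 * 2*pi*k*hr / (q*mu)
S = 383.27 * 1000 * 2*pi*3.3455e-13*368.28 / (0.11624*0.00026448)
S = 9.6511


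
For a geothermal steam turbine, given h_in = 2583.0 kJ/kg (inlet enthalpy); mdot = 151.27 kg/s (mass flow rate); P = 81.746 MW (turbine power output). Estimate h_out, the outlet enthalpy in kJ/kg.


h_out = h_in - P * 1000 / mdot
h_out = 2583.0 - 81.746 * 1000 / 151.27
h_out = 2042.6 kJ/kg


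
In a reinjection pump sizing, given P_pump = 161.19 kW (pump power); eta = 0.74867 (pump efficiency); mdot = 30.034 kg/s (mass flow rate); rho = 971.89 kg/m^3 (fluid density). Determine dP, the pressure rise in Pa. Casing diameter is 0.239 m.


dP = P_pump * rho * eta / mdot
dP = 161.19 * 971.89 * 0.74867 / 30.034
dP = 3905.103 kPa
Convert: 3905.103 kPa * 1000.0 = 3.9051e+06 Pa
dP = 3.9051e+06 Pa


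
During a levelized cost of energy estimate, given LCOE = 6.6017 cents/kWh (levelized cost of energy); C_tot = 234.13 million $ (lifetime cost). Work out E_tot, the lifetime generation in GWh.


E_tot = C_tot / LCOE * 100
E_tot = 234.13 / 6.6017 * 100
E_tot = 3546.5 GWh


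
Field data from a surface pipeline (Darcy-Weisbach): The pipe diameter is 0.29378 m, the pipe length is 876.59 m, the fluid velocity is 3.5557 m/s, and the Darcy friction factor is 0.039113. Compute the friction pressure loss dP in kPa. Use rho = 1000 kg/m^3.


dP = f * (L/D) * (rho*vel^2/2) / 1000
dP = 0.039113 * (876.59/0.29378) * (1000*3.5557^2/2) / 1000
dP = 737.76 kPa


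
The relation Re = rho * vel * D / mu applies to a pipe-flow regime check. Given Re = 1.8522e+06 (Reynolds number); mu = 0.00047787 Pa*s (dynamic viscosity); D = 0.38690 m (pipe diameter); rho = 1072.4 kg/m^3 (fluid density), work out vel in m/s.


vel = Re * mu / (rho * D)
vel = 1.8522e+06 * 0.00047787 / (1072.4 * 0.38690)
vel = 2.1333 m/s


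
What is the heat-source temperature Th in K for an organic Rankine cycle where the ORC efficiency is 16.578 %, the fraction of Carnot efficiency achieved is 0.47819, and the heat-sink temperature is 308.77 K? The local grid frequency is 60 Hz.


Th = Tc / (1 - (eta_orc/100)/f)
Th = 308.77 / (1 - (16.578/100)/0.47819)
Th = 472.62 K


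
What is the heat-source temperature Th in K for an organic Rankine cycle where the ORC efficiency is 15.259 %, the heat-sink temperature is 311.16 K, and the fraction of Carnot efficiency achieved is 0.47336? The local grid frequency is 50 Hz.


Th = Tc / (1 - (eta_orc/100)/f)
Th = 311.16 / (1 - (15.259/100)/0.47336)
Th = 459.18 K


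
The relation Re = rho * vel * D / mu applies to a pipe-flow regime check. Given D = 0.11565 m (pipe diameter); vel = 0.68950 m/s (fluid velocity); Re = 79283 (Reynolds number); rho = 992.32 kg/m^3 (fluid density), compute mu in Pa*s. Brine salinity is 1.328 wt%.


mu = rho * vel * D / Re
mu = 992.32 * 0.68950 * 0.11565 / 79283
mu = 0.00099805 Pa*s


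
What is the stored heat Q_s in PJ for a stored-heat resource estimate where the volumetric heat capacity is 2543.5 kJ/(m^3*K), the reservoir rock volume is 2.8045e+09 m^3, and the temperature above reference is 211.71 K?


Q_s = Vr * rhoc * dT / 1e12
Q_s = 2.8045e+09 * 2543.5 * 211.71 / 1e12
Q_s = 1510.2 PJ


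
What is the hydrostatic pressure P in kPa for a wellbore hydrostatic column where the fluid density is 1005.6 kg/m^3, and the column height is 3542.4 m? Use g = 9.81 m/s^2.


P = rho * g * h / 1e6
P = 1005.6 * 9.81 * 3542.4 / 1e6
P = 34.94555 MPa
Convert: 34.94555 MPa * 1000.0 = 34946 kPa
P = 34946 kPa


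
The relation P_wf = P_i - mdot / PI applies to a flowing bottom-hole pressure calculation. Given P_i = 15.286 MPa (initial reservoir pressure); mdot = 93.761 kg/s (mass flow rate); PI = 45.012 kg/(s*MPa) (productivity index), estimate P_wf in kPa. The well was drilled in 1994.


P_wf = P_i - mdot / PI
P_wf = 15.286 - 93.761 / 45.012
P_wf = 13.20298 MPa
Convert: 13.20298 MPa * 1000.0 = 13203 kPa
P_wf = 13203 kPa


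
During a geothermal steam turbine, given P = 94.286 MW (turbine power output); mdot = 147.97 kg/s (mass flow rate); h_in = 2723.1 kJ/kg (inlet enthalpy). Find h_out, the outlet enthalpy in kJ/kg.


h_out = h_in - P * 1000 / mdot
h_out = 2723.1 - 94.286 * 1000 / 147.97
h_out = 2085.9 kJ/kg


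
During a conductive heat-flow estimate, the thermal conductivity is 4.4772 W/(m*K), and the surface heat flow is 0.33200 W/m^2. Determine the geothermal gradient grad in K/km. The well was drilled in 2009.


grad = q * 1000 / k
grad = 0.33200 * 1000 / 4.4772
grad = 74.15349 deg C/km
Convert: 74.15349 deg C/km * 1.0 = 74.153 K/km
grad = 74.153 K/km


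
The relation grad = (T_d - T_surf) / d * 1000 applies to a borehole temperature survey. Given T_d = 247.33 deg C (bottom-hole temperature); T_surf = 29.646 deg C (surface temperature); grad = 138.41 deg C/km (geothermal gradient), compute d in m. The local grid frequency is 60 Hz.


d = (T_d - T_surf) / grad * 1000
d = (247.33 - 29.646) / 138.41 * 1000
d = 1572.7 m
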